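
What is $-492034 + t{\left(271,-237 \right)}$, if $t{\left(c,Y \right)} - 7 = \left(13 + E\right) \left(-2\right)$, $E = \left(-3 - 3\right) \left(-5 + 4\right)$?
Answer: $-492065$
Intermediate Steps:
$E = 6$ ($E = \left(-6\right) \left(-1\right) = 6$)
$t{\left(c,Y \right)} = -31$ ($t{\left(c,Y \right)} = 7 + \left(13 + 6\right) \left(-2\right) = 7 + 19 \left(-2\right) = 7 - 38 = -31$)
$-492034 + t{\left(271,-237 \right)} = -492034 - 31 = -492065$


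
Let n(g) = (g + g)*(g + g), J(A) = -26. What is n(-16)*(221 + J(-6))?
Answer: 199680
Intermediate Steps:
n(g) = 4*g² (n(g) = (2*g)*(2*g) = 4*g²)
n(-16)*(221 + J(-6)) = (4*(-16)²)*(221 - 26) = (4*256)*195 = 1024*195 = 199680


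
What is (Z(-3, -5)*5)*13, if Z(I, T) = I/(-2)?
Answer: 195/2 ≈ 97.500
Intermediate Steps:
Z(I, T) = -I/2 (Z(I, T) = I*(-1/2) = -I/2)
(Z(-3, -5)*5)*13 = (-1/2*(-3)*5)*13 = ((3/2)*5)*13 = (15/2)*13 = 195/2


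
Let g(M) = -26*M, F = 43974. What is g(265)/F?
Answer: -3445/21987 ≈ -0.15668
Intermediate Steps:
g(265)/F = -26*265/43974 = -6890*1/43974 = -3445/21987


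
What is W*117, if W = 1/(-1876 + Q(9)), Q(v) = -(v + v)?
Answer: -117/1894 ≈ -0.061774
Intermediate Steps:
Q(v) = -2*v
W = -1/1894 (W = 1/(-1876 - 2*9) = 1/(-1876 - 18) = 1/(-1894) = -1/1894 ≈ -0.00052798)
W*117 = -1/1894*117 = -117/1894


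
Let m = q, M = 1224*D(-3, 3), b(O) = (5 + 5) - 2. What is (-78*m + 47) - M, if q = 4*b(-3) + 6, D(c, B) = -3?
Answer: 755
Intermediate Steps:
b(O) = 8 (b(O) = 10 - 2 = 8)
M = -3672 (M = 1224*(-3) = -3672)
q = 38 (q = 4*8 + 6 = 32 + 6 = 38)
m = 38
(-78*m + 47) - M = (-78*38 + 47) - 1*(-3672) = (-2964 + 47) + 3672 = -2917 + 3672 = 755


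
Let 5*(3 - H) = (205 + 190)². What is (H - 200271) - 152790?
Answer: -384263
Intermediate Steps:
H = -31202 (H = 3 - (205 + 190)²/5 = 3 - ⅕*395² = 3 - ⅕*156025 = 3 - 31205 = -31202)
(H - 200271) - 152790 = (-31202 - 200271) - 152790 = -231473 - 152790 = -384263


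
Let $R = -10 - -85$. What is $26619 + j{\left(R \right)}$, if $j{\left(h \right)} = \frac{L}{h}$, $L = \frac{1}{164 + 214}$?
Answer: $\frac{754648651}{28350} \approx 26619.0$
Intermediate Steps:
$L = \frac{1}{378} \approx 0.0026455$
$R = 75$ ($R = -10 + 85 = 75$)
$j{\left(h \right)} = \frac{1}{378 h}$
$26619 + j{\left(R \right)} = 26619 + \frac{1}{378 \cdot 75} = 26619 + \frac{1}{378} \cdot \frac{1}{75} = 26619 + \frac{1}{28350} = \frac{754648651}{28350}$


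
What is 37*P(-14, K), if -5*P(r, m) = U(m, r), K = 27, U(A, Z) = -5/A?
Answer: 37/27 ≈ 1.3704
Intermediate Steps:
P(r, m) = 1/m (P(r, m) = -(-1)/m = 1/m)
37*P(-14, K) = 37/27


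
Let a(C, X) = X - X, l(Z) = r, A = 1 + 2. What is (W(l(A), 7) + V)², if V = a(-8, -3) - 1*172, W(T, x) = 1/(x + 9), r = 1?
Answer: 7568001/256 ≈ 29563.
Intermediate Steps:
A = 3
l(Z) = 1
a(C, X) = 0
W(T, x) = 1/(9 + x)
V = -172 (V = 0 - 1*172 = 0 - 172 = -172)
(W(l(A), 7) + V)² = (1/(9 + 7) - 172)² = (1/16 - 172)² = (-2751/16)² = 7568001/256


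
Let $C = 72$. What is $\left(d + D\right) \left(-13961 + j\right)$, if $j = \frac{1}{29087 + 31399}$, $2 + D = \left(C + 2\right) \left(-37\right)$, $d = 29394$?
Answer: $- \frac{11253919114715}{30243} \approx -3.7212 \cdot 10^{8}$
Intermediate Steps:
$D = -2740$ ($D = -2 + \left(72 + 2\right) \left(-37\right) = -2 + 74 \left(-37\right) = -2 - 2738 = -2740$)
$j = \frac{1}{60486} \approx 1.6533 \cdot 10^{-5}$
$\left(d + D\right) \left(-13961 + j\right) = \left(29394 - 2740\right) \left(-13961 + \frac{1}{60486}\right) = 26654 \left(- \frac{844445045}{60486}\right) = - \frac{11253919114715}{30243}$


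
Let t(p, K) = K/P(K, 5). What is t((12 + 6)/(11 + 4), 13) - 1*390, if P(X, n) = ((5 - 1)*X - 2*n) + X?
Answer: -21437/55 ≈ -389.76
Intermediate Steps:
P(X, n) = -2*n + 5*X (P(X, n) = (4*X - 2*n) + X = (-2*n + 4*X) + X = -2*n + 5*X)
t(p, K) = K/(-10 + 5*K) (t(p, K) = K/(-2*5 + 5*K) = K/(-10 + 5*K))
t((12 + 6)/(11 + 4), 13) - 1*390 = (1/5)*13/(-2 + 13) - 1*390 = (1/5)*13/11 - 390 = (1/5)*13*(1/11) - 390 = 13/55 - 390 = -21437/55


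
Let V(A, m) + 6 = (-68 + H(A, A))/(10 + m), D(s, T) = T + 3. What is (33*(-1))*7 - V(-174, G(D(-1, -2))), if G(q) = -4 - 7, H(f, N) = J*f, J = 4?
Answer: -989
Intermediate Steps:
H(f, N) = 4*f
D(s, T) = 3 + T
G(q) = -11
V(A, m) = -6 + (-68 + 4*A)/(10 + m)
(33*(-1))*7 - V(-174, G(D(-1, -2))) = (33*(-1))*7 - 2*(-64 - 3*(-11) + 2*(-174))/(10 - 11) = -33*7 - 2*(-64 + 33 - 348)/(-1) = -231 - 2*(-1)*(-379) = -231 - 1*758 = -231 - 758 = -989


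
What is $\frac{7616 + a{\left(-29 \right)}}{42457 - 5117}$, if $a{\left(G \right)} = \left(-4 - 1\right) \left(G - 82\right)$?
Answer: $\frac{8171}{37340} \approx 0.21883$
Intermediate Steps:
$a{\left(G \right)} = 410 - 5 G$ ($a{\left(G \right)} = - 5 \left(-82 + G\right) = 410 - 5 G$)
$\frac{7616 + a{\left(-29 \right)}}{42457 - 5117} = \frac{7616 + \left(410 - -145\right)}{42457 - 5117} = \frac{7616 + \left(410 + 145\right)}{37340} = \left(7616 + 555\right) \frac{1}{37340} = 8171 \cdot \frac{1}{37340} = \frac{8171}{37340}$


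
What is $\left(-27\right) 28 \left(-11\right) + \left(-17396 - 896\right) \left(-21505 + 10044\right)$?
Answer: $209652928$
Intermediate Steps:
$\left(-27\right) 28 \left(-11\right) + \left(-17396 - 896\right) \left(-21505 + 10044\right) = \left(-756\right) \left(-11\right) - -209644612 = 8316 + 209644612 = 209652928$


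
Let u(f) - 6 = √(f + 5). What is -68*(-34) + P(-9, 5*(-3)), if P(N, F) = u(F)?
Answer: 2318 + I*√10 ≈ 2318.0 + 3.1623*I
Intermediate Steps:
u(f) = 6 + √(5 + f) (u(f) = 6 + √(f + 5) = 6 + √(5 + f))
P(N, F) = 6 + √(5 + F)
-68*(-34) + P(-9, 5*(-3)) = -68*(-34) + (6 + √(5 + 5*(-3))) = 2312 + (6 + √(5 - 15)) = 2312 + (6 + √(-10)) = 2312 + (6 + I*√10) = 2318 + I*√10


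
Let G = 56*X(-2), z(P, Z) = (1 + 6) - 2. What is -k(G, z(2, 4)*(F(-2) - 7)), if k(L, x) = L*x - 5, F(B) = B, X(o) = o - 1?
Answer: -7555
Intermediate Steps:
z(P, Z) = 5 (z(P, Z) = 7 - 2 = 5)
X(o) = -1 + o
G = -168 (G = 56*(-1 - 2) = 56*(-3) = -168)
k(L, x) = -5 + L*x
-k(G, z(2, 4)*(F(-2) - 7)) = -(-5 - 840*(-2 - 7)) = -(-5 - 840*(-9)) = -(-5 - 168*(-45)) = -(-5 + 7560) = -1*7555 = -7555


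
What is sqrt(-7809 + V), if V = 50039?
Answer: sqrt(42230) ≈ 205.50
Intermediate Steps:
sqrt(-7809 + V) = sqrt(-7809 + 50039) = sqrt(42230)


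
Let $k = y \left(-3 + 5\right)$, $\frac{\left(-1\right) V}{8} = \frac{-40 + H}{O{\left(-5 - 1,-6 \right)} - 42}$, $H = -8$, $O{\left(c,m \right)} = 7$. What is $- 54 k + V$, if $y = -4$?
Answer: $\frac{14736}{35} \approx 421.03$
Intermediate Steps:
$V = - \frac{384}{35}$ ($V = - 8 \frac{-40 - 8}{7 - 42} = - 8 \left(- \frac{48}{-35}\right) = - 8 \left(\left(-48\right) \left(- \frac{1}{35}\right)\right) = \left(-8\right) \frac{48}{35} = - \frac{384}{35} \approx -10.971$)
$k = -8$ ($k = - 4 \left(-3 + 5\right) = \left(-4\right) 2 = -8$)
$- 54 k + V = \left(-54\right) \left(-8\right) - \frac{384}{35} = 432 - \frac{384}{35} = \frac{14736}{35}$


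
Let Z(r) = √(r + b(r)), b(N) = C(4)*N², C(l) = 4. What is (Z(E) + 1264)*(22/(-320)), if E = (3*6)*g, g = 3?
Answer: -869/10 - 33*√1302/160 ≈ -94.342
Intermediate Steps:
b(N) = 4*N²
E = 54 (E = (3*6)*3 = 18*3 = 54)
Z(r) = √(r + 4*r²)
(Z(E) + 1264)*(22/(-320)) = (√(54*(1 + 4*54)) + 1264)*(22/(-320)) = (√(54*(1 + 216)) + 1264)*(22*(-1/320)) = (√(54*217) + 1264)*(-11/160) = (√11718 + 1264)*(-11/160) = (3*√1302 + 1264)*(-11/160) = (1264 + 3*√1302)*(-11/160) = -869/10 - 33*√1302/160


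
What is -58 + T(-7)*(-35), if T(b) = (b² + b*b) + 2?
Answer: -3558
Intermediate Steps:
T(b) = 2 + 2*b² (T(b) = (b² + b²) + 2 = 2*b² + 2 = 2 + 2*b²)
-58 + T(-7)*(-35) = -58 + (2 + 2*(-7)²)*(-35) = -58 + (2 + 2*49)*(-35) = -58 + (2 + 98)*(-35) = -58 + 100*(-35) = -58 - 3500 = -3558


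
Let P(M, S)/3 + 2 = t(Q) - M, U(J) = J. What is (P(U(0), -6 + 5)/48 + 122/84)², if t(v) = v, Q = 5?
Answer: 303601/112896 ≈ 2.6892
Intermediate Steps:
P(M, S) = 9 - 3*M (P(M, S) = -6 + 3*(5 - M) = -6 + (15 - 3*M) = 9 - 3*M)
(P(U(0), -6 + 5)/48 + 122/84)² = ((9 - 3*0)/48 + 122/84)² = ((9 + 0)*(1/48) + 122*(1/84))² = (9*(1/48) + 61/42)² = (3/16 + 61/42)² = (551/336)² = 303601/112896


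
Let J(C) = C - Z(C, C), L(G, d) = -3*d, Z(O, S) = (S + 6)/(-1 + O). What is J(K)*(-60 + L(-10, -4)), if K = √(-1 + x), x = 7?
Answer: 576/5 + 96*√6/5 ≈ 162.23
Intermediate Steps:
Z(O, S) = (6 + S)/(-1 + O)
K = √6 (K = √(-1 + 7) = √6 ≈ 2.4495)
J(C) = C - (6 + C)/(-1 + C)
J(K)*(-60 + L(-10, -4)) = ((-6 - √6 + √6*(-1 + √6))/(-1 + √6))*(-60 - 3*(-4)) = ((-6 - √6 + √6*(-1 + √6))/(-1 + √6))*(-60 + 12) = ((-6 - √6 + √6*(-1 + √6))/(-1 + √6))*(-48) = -48*(-6 - √6 + √6*(-1 + √6))/(-1 + √6)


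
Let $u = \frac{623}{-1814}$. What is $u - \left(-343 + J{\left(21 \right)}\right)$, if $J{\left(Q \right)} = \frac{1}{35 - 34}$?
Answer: $\frac{619765}{1814} \approx 341.66$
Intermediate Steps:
$u = - \frac{623}{1814}$ ($u = 623 \left(- \frac{1}{1814}\right) = - \frac{623}{1814} \approx -0.34344$)
$J{\left(Q \right)} = 1$ ($J{\left(Q \right)} = 1^{-1} = 1$)
$u - \left(-343 + J{\left(21 \right)}\right) = - \frac{623}{1814} + \left(343 - 1\right) = - \frac{623}{1814} + 342 = \frac{619765}{1814}$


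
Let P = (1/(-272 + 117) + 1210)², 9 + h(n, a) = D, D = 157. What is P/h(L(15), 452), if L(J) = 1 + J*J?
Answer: 35174627401/3555700 ≈ 9892.5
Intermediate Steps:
L(J) = 1 + J²
h(n, a) = 148 (h(n, a) = -9 + 157 = 148)
P = 35174627401/24025 (P = (1/(-155) + 1210)² = (-1/155 + 1210)² = (187549/155)² = 35174627401/24025 ≈ 1.4641e+6)
P/h(L(15), 452) = (35174627401/24025)/148 = (35174627401/24025)*(1/148) = 35174627401/3555700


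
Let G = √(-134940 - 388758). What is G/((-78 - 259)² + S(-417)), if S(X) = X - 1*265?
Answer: I*√523698/112887 ≈ 0.0064106*I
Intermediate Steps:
G = I*√523698 (G = √(-523698) = I*√523698 ≈ 723.67*I)
S(X) = -265 + X (S(X) = X - 265 = -265 + X)
G/((-78 - 259)² + S(-417)) = (I*√523698)/((-78 - 259)² + (-265 - 417)) = (I*√523698)/((-337)² - 682) = (I*√523698)/(113569 - 682) = (I*√523698)/112887 = (I*√523698)*(1/112887) = I*√523698/112887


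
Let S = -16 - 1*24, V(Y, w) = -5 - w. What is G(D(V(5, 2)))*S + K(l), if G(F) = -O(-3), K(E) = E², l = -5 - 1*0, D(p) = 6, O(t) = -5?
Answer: -175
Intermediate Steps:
l = -5 (l = -5 + 0 = -5)
S = -40 (S = -16 - 24 = -40)
G(F) = 5 (G(F) = -1*(-5) = 5)
G(D(V(5, 2)))*S + K(l) = 5*(-40) + (-5)² = -200 + 25 = -175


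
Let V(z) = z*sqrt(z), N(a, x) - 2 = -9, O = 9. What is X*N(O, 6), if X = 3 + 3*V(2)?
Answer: -21 - 42*sqrt(2) ≈ -80.397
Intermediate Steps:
N(a, x) = -7 (N(a, x) = 2 - 9 = -7)
V(z) = z**(3/2)
X = 3 + 6*sqrt(2) (X = 3 + 3*2**(3/2) = 3 + 3*(2*sqrt(2)) = 3 + 6*sqrt(2) ≈ 11.485)
X*N(O, 6) = (3 + 6*sqrt(2))*(-7) = -21 - 42*sqrt(2)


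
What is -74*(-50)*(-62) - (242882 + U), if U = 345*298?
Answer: -575092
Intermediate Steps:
U = 102810
-74*(-50)*(-62) - (242882 + U) = -74*(-50)*(-62) - (242882 + 102810) = 3700*(-62) - 1*345692 = -229400 - 345692 = -575092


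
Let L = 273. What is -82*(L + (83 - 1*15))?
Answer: -27962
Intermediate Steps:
-82*(L + (83 - 1*15)) = -82*(273 + (83 - 1*15)) = -82*(273 + (83 - 15)) = -82*(273 + 68) = -82*341 = -27962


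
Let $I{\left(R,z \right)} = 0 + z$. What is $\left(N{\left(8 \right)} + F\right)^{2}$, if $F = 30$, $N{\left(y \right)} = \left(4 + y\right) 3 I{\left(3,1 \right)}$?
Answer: $4356$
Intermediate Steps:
$I{\left(R,z \right)} = z$
$N{\left(y \right)} = 12 + 3 y$ ($N{\left(y \right)} = \left(4 + y\right) 3 \cdot 1 = \left(4 + y\right) 3 = 12 + 3 y$)
$\left(N{\left(8 \right)} + F\right)^{2} = \left(\left(12 + 3 \cdot 8\right) + 30\right)^{2} = \left(\left(12 + 24\right) + 30\right)^{2} = \left(36 + 30\right)^{2} = 66^{2} = 4356$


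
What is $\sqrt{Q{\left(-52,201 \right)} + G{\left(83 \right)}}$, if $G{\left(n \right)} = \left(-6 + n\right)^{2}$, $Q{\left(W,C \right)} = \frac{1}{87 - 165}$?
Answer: $\frac{\sqrt{36071958}}{78} \approx 77.0$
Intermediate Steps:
$Q{\left(W,C \right)} = - \frac{1}{78}$ ($Q{\left(W,C \right)} = \frac{1}{-78} = - \frac{1}{78}$)
$\sqrt{Q{\left(-52,201 \right)} + G{\left(83 \right)}} = \sqrt{- \frac{1}{78} + \left(-6 + 83\right)^{2}} = \sqrt{- \frac{1}{78} + 77^{2}} = \sqrt{- \frac{1}{78} + 5929} = \sqrt{\frac{462461}{78}} = \frac{\sqrt{36071958}}{78}$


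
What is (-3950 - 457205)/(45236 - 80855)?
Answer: 461155/35619 ≈ 12.947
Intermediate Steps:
(-3950 - 457205)/(45236 - 80855) = -461155/(-35619) = -461155*(-1/35619) = 461155/35619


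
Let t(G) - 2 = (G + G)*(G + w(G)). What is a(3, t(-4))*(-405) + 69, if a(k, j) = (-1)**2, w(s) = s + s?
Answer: -336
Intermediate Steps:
w(s) = 2*s
t(G) = 2 + 6*G**2 (t(G) = 2 + (G + G)*(G + 2*G) = 2 + (2*G)*(3*G) = 2 + 6*G**2)
a(k, j) = 1
a(3, t(-4))*(-405) + 69 = 1*(-405) + 69 = -405 + 69 = -336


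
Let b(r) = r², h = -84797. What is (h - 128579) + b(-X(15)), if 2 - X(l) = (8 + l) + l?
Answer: -212080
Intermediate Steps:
X(l) = -6 - 2*l (X(l) = 2 - ((8 + l) + l) = 2 - (8 + 2*l) = 2 + (-8 - 2*l) = -6 - 2*l)
(h - 128579) + b(-X(15)) = (-84797 - 128579) + (-(-6 - 2*15))² = -213376 + (-(-6 - 30))² = -213376 + (-1*(-36))² = -213376 + 36² = -213376 + 1296 = -212080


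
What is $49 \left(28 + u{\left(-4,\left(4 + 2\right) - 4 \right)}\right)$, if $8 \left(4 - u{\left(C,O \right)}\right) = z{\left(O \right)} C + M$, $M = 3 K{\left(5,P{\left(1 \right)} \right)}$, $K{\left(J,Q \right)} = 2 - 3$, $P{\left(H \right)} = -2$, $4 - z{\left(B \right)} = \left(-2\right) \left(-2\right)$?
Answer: $\frac{12691}{8} \approx 1586.4$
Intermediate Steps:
$z{\left(B \right)} = 0$ ($z{\left(B \right)} = 4 - \left(-2\right) \left(-2\right) = 4 - 4 = 0$)
$K{\left(J,Q \right)} = -1$ ($K{\left(J,Q \right)} = 2 - 3 = -1$)
$M = -3$ ($M = 3 \left(-1\right) = -3$)
$u{\left(C,O \right)} = \frac{35}{8}$ ($u{\left(C,O \right)} = 4 - \frac{0 C - 3}{8} = 4 - \frac{0 - 3}{8} = 4 - - \frac{3}{8} = 4 + \frac{3}{8} = \frac{35}{8}$)
$49 \left(28 + u{\left(-4,\left(4 + 2\right) - 4 \right)}\right) = 49 \left(28 + \frac{35}{8}\right) = 49 \cdot \frac{259}{8} = \frac{12691}{8}$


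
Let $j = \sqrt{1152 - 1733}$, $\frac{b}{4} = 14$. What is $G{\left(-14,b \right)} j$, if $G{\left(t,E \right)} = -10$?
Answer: $- 10 i \sqrt{581} \approx - 241.04 i$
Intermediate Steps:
$b = 56$ ($b = 4 \cdot 14 = 56$)
$j = i \sqrt{581}$ ($j = \sqrt{-581} = i \sqrt{581} \approx 24.104 i$)
$G{\left(-14,b \right)} j = - 10 i \sqrt{581}$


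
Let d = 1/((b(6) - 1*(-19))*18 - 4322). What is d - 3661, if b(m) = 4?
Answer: -14307189/3908 ≈ -3661.0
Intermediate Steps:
d = -1/3908 (d = 1/((4 - 1*(-19))*18 - 4322) = 1/((4 + 19)*18 - 4322) = 1/(23*18 - 4322) = 1/(414 - 4322) = 1/(-3908) = -1/3908 ≈ -0.00025589)
d - 3661 = -1/3908 - 3661 = -14307189/3908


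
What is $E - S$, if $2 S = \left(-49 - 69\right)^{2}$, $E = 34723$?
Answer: $27761$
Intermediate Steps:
$S = 6962$ ($S = \frac{\left(-49 - 69\right)^{2}}{2} = \frac{\left(-118\right)^{2}}{2} = \frac{1}{2} \cdot 13924 = 6962$)
$E - S = 34723 - 6962 = 27761$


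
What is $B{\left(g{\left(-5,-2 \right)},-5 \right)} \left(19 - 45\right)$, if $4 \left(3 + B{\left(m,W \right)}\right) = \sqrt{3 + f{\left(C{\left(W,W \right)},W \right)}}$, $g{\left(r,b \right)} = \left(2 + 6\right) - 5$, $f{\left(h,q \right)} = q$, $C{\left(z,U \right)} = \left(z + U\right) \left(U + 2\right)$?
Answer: $78 - \frac{13 i \sqrt{2}}{2} \approx 78.0 - 9.1924 i$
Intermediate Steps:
$C{\left(z,U \right)} = \left(2 + U\right) \left(U + z\right)$ ($C{\left(z,U \right)} = \left(U + z\right) \left(2 + U\right) = \left(2 + U\right) \left(U + z\right)$)
$g{\left(r,b \right)} = 3$ ($g{\left(r,b \right)} = 8 - 5 = 3$)
$B{\left(m,W \right)} = -3 + \frac{\sqrt{3 + W}}{4}$
$B{\left(g{\left(-5,-2 \right)},-5 \right)} \left(19 - 45\right) = \left(-3 + \frac{\sqrt{3 - 5}}{4}\right) \left(19 - 45\right) = \left(-3 + \frac{\sqrt{-2}}{4}\right) \left(-26\right) = \left(-3 + \frac{i \sqrt{2}}{4}\right) \left(-26\right) = 78 - \frac{13 i \sqrt{2}}{2}$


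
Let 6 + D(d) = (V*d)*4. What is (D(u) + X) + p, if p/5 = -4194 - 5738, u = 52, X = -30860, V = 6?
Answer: -79278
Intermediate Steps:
p = -49660 (p = 5*(-4194 - 5738) = 5*(-9932) = -49660)
D(d) = -6 + 24*d (D(d) = -6 + (6*d)*4 = -6 + 24*d)
(D(u) + X) + p = ((-6 + 24*52) - 30860) - 49660 = ((-6 + 1248) - 30860) - 49660 = (1242 - 30860) - 49660 = -29618 - 49660 = -79278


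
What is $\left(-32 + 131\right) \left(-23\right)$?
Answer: $-2277$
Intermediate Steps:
$\left(-32 + 131\right) \left(-23\right) = 99 \left(-23\right) = -2277$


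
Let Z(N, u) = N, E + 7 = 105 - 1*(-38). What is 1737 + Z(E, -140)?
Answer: 1873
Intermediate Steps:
E = 136 (E = -7 + (105 - 1*(-38)) = -7 + (105 + 38) = -7 + 143 = 136)
1737 + Z(E, -140) = 1737 + 136 = 1873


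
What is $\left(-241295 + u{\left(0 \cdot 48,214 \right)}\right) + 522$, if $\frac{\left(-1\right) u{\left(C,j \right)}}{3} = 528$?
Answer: $-242357$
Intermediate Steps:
$u{\left(C,j \right)} = -1584$ ($u{\left(C,j \right)} = \left(-3\right) 528 = -1584$)
$\left(-241295 + u{\left(0 \cdot 48,214 \right)}\right) + 522 = \left(-241295 - 1584\right) + 522 = -242879 + 522 = -242357$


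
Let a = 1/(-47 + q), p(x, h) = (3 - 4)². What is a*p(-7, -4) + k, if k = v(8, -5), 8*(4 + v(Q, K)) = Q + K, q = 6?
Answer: -1197/328 ≈ -3.6494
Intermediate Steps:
p(x, h) = 1 (p(x, h) = (-1)² = 1)
v(Q, K) = -4 + K/8 + Q/8 (v(Q, K) = -4 + (Q + K)/8 = -4 + (K + Q)/8 = -4 + (K/8 + Q/8) = -4 + K/8 + Q/8)
k = -29/8 (k = -4 + (⅛)*(-5) + (⅛)*8 = -4 - 5/8 + 1 = -29/8 ≈ -3.6250)
a = -1/41 (a = 1/(-47 + 6) = 1/(-41) = -1/41 ≈ -0.024390)
a*p(-7, -4) + k = -1/41*1 - 29/8 = -1/41 - 29/8 = -1197/328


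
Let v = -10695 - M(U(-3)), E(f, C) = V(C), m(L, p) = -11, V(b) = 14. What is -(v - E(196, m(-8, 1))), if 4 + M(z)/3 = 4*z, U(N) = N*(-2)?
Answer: 10769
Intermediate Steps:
U(N) = -2*N
M(z) = -12 + 12*z (M(z) = -12 + 3*(4*z) = -12 + 12*z)
E(f, C) = 14
v = -10755 (v = -10695 - (-12 + 12*(-2*(-3))) = -10695 - (-12 + 12*6) = -10695 - (-12 + 72) = -10695 - 1*60 = -10695 - 60 = -10755)
-(v - E(196, m(-8, 1))) = -(-10755 - 1*14) = -(-10755 - 14) = -1*(-10769) = 10769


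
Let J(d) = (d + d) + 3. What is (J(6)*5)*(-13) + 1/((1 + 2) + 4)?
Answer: -6824/7 ≈ -974.86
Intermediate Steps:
J(d) = 3 + 2*d (J(d) = 2*d + 3 = 3 + 2*d)
(J(6)*5)*(-13) + 1/((1 + 2) + 4) = ((3 + 2*6)*5)*(-13) + 1/((1 + 2) + 4) = ((3 + 12)*5)*(-13) + 1/(3 + 4) = (15*5)*(-13) + 1/7 = 75*(-13) + ⅐ = -975 + ⅐ = -6824/7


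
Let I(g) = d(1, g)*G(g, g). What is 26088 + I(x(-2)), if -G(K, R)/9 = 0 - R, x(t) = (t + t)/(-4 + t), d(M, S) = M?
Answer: 26094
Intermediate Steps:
x(t) = 2*t/(-4 + t) (x(t) = (2*t)/(-4 + t) = 2*t/(-4 + t))
G(K, R) = 9*R (G(K, R) = -9*(0 - R) = -(-9)*R = 9*R)
I(g) = 9*g (I(g) = 1*(9*g) = 9*g)
26088 + I(x(-2)) = 26088 + 9*(2*(-2)/(-4 - 2)) = 26088 + 9*(2*(-2)/(-6)) = 26088 + 9*(2*(-2)*(-1/6)) = 26088 + 9*(2/3) = 26088 + 6 = 26094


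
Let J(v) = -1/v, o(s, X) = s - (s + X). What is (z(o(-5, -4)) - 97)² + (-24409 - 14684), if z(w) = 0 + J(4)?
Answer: -474167/16 ≈ -29635.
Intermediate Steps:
o(s, X) = -X (o(s, X) = s - (X + s) = s + (-X - s) = -X)
z(w) = -¼ (z(w) = 0 - 1/4 = 0 - 1*¼ = 0 - ¼ = -¼)
(z(o(-5, -4)) - 97)² + (-24409 - 14684) = (-¼ - 97)² + (-24409 - 14684) = (-389/4)² - 39093 = 151321/16 - 39093 = -474167/16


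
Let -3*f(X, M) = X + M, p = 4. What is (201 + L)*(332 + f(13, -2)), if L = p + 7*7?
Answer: 250190/3 ≈ 83397.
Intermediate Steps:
L = 53 (L = 4 + 7*7 = 4 + 49 = 53)
f(X, M) = -M/3 - X/3 (f(X, M) = -(X + M)/3 = -(M + X)/3 = -M/3 - X/3)
(201 + L)*(332 + f(13, -2)) = (201 + 53)*(332 + (-⅓*(-2) - ⅓*13)) = 254*(332 + (⅔ - 13/3)) = 254*(332 - 11/3) = 254*(985/3) = 250190/3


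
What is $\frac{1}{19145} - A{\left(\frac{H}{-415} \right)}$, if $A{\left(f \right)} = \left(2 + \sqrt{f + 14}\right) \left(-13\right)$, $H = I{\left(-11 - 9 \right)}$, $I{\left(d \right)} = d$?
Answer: $\frac{497771}{19145} + \frac{13 \sqrt{96778}}{83} \approx 74.725$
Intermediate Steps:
$H = -20$ ($H = -11 - 9 = -20$)
$A{\left(f \right)} = -26 - 13 \sqrt{14 + f}$ ($A{\left(f \right)} = \left(2 + \sqrt{14 + f}\right) \left(-13\right) = -26 - 13 \sqrt{14 + f}$)
$\frac{1}{19145} - A{\left(\frac{H}{-415} \right)} = \frac{1}{19145} - \left(-26 - 13 \sqrt{14 - \frac{20}{-415}}\right) = \frac{1}{19145} - \left(-26 - 13 \sqrt{14 - - \frac{4}{83}}\right) = \frac{1}{19145} - \left(-26 - 13 \sqrt{14 + \frac{4}{83}}\right) = \frac{1}{19145} - \left(-26 - 13 \sqrt{\frac{1166}{83}}\right) = \frac{1}{19145} - \left(-26 - 13 \frac{\sqrt{96778}}{83}\right) = \frac{1}{19145} - \left(-26 - \frac{13 \sqrt{96778}}{83}\right) = \frac{1}{19145} + \left(26 + \frac{13 \sqrt{96778}}{83}\right) = \frac{497771}{19145} + \frac{13 \sqrt{96778}}{83}$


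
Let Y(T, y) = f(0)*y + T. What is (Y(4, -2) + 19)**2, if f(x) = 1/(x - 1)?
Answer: 625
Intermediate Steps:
f(x) = 1/(-1 + x)
Y(T, y) = T - y (Y(T, y) = y/(-1 + 0) + T = y/(-1) + T = -y + T = T - y)
(Y(4, -2) + 19)**2 = ((4 - 1*(-2)) + 19)**2 = ((4 + 2) + 19)**2 = (6 + 19)**2 = 25**2 = 625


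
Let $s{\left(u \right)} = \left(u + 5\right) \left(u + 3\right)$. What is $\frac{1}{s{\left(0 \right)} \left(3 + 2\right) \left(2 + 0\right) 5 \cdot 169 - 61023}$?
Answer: $\frac{1}{65727} \approx 1.5214 \cdot 10^{-5}$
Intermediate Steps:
$s{\left(u \right)} = \left(3 + u\right) \left(5 + u\right)$ ($s{\left(u \right)} = \left(5 + u\right) \left(3 + u\right) = \left(3 + u\right) \left(5 + u\right)$)
$\frac{1}{s{\left(0 \right)} \left(3 + 2\right) \left(2 + 0\right) 5 \cdot 169 - 61023} = \frac{1}{\left(15 + 0^{2} + 8 \cdot 0\right) \left(3 + 2\right) \left(2 + 0\right) 5 \cdot 169 - 61023} = \frac{1}{\left(15 + 0 + 0\right) 5 \cdot 2 \cdot 5 \cdot 169 - 61023} = \frac{1}{15 \cdot 10 \cdot 5 \cdot 169 - 61023} = \frac{1}{150 \cdot 5 \cdot 169 - 61023} = \frac{1}{750 \cdot 169 - 61023} = \frac{1}{126750 - 61023} = \frac{1}{65727}$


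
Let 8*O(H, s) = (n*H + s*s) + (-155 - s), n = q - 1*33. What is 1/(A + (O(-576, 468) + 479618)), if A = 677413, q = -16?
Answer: 8/9502873 ≈ 8.4185e-7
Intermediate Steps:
n = -49 (n = -16 - 1*33 = -16 - 33 = -49)
O(H, s) = -155/8 - 49*H/8 - s/8 + s**2/8 (O(H, s) = ((-49*H + s*s) + (-155 - s))/8 = ((-49*H + s**2) + (-155 - s))/8 = ((s**2 - 49*H) + (-155 - s))/8 = (-155 + s**2 - s - 49*H)/8 = -155/8 - 49*H/8 - s/8 + s**2/8)
1/(A + (O(-576, 468) + 479618)) = 1/(677413 + ((-155/8 - 49/8*(-576) - 1/8*468 + (1/8)*468**2) + 479618)) = 1/(677413 + ((-155/8 + 3528 - 117/2 + (1/8)*219024) + 479618)) = 1/(677413 + ((-155/8 + 3528 - 117/2 + 27378) + 479618)) = 1/(677413 + (246625/8 + 479618)) = 1/(677413 + 4083569/8) = 1/(9502873/8) = 8/9502873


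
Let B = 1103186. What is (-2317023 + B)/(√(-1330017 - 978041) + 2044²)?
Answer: -2535666650216/8727575764077 + 1213837*I*√2308058/17455151528154 ≈ -0.29053 + 0.00010565*I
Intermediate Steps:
(-2317023 + B)/(√(-1330017 - 978041) + 2044²) = (-2317023 + 1103186)/(√(-1330017 - 978041) + 2044²) = -1213837/(√(-2308058) + 4177936) = -1213837/(I*√2308058 + 4177936) = -1213837/(4177936 + I*√2308058)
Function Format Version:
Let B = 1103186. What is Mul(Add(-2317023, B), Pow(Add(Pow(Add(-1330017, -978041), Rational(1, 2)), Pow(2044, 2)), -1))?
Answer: Add(Rational(-2535666650216, 8727575764077), Mul(Rational(1213837, 17455151528154), I, Pow(2308058, Rational(1, 2)))) ≈ Add(-0.29053, Mul(0.00010565, I))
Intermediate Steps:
Mul(Add(-2317023, B), Pow(Add(Pow(Add(-1330017, -978041), Rational(1, 2)), Pow(2044, 2)), -1)) = Mul(Add(-2317023, 1103186), Pow(Add(Pow(Add(-1330017, -978041), Rational(1, 2)), Pow(2044, 2)), -1)) = Mul(-1213837, Pow(Add(Pow(-2308058, Rational(1, 2)), 4177936), -1)) = Mul(-1213837, Pow(Add(Mul(I, Pow(2308058, Rational(1, 2))), 4177936), -1)) = Mul(-1213837, Pow(Add(4177936, Mul(I, Pow(2308058, Rational(1, 2)))), -1))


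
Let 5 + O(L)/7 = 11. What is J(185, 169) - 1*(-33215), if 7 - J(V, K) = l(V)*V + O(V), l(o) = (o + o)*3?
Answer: -172170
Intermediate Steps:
l(o) = 6*o (l(o) = (2*o)*3 = 6*o)
O(L) = 42 (O(L) = -35 + 7*11 = -35 + 77 = 42)
J(V, K) = -35 - 6*V² (J(V, K) = 7 - ((6*V)*V + 42) = 7 - (6*V² + 42) = 7 - (42 + 6*V²) = 7 + (-42 - 6*V²) = -35 - 6*V²)
J(185, 169) - 1*(-33215) = (-35 - 6*185²) - 1*(-33215) = (-35 - 6*34225) + 33215 = (-35 - 205350) + 33215 = -205385 + 33215 = -172170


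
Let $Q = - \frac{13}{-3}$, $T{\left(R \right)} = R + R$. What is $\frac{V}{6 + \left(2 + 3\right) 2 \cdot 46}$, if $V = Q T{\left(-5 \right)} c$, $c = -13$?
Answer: $\frac{845}{699} \approx 1.2089$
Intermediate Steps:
$T{\left(R \right)} = 2 R$
$Q = \frac{13}{3}$ ($Q = \left(-13\right) \left(- \frac{1}{3}\right) = \frac{13}{3} \approx 4.3333$)
$V = \frac{1690}{3}$ ($V = \frac{13 \cdot 2 \left(-5\right)}{3} \left(-13\right) = \frac{13}{3} \left(-10\right) \left(-13\right) = \left(- \frac{130}{3}\right) \left(-13\right) = \frac{1690}{3} \approx 563.33$)
$\frac{V}{6 + \left(2 + 3\right) 2 \cdot 46} = \frac{1690}{3 \left(6 + \left(2 + 3\right) 2 \cdot 46\right)} = \frac{1690}{3 \left(6 + 5 \cdot 2 \cdot 46\right)} = \frac{1690}{3 \left(6 + 10 \cdot 46\right)} = \frac{1690}{3 \left(6 + 460\right)} = \frac{1690}{3 \cdot 466} = \frac{1690}{3} \cdot \frac{1}{466} = \frac{845}{699}$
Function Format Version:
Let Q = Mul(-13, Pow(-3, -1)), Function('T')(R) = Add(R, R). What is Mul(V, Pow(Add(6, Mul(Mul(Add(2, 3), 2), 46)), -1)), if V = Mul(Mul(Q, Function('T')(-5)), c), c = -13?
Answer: Rational(845, 699) ≈ 1.2089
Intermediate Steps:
Function('T')(R) = Mul(2, R)
Q = Rational(13, 3) (Q = Mul(-13, Rational(-1, 3)) = Rational(13, 3) ≈ 4.3333)
V = Rational(1690, 3) (V = Mul(Mul(Rational(13, 3), Mul(2, -5)), -13) = Mul(Mul(Rational(13, 3), -10), -13) = Mul(Rational(-130, 3), -13) = Rational(1690, 3) ≈ 563.33)
Mul(V, Pow(Add(6, Mul(Mul(Add(2, 3), 2), 46)), -1)) = Mul(Rational(1690, 3), Pow(Add(6, Mul(Mul(Add(2, 3), 2), 46)), -1)) = Mul(Rational(1690, 3), Pow(Add(6, Mul(Mul(5, 2), 46)), -1)) = Mul(Rational(1690, 3), Pow(Add(6, Mul(10, 46)), -1)) = Mul(Rational(1690, 3), Pow(Add(6, 460), -1)) = Mul(Rational(1690, 3), Pow(466, -1)) = Mul(Rational(1690, 3), Rational(1, 466)) = Rational(845, 699)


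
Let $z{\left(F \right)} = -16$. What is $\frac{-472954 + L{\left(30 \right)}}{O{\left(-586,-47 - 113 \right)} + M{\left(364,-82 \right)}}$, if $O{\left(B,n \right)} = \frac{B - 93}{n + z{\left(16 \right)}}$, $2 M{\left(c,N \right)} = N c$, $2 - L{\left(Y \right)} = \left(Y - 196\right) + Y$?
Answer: $\frac{83215616}{2625945} \approx 31.69$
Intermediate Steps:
$L{\left(Y \right)} = 198 - 2 Y$ ($L{\left(Y \right)} = 2 - \left(\left(Y - 196\right) + Y\right) = 2 - \left(\left(-196 + Y\right) + Y\right) = 2 - \left(-196 + 2 Y\right) = 198 - 2 Y$)
$M{\left(c,N \right)} = \frac{N c}{2}$
$O{\left(B,n \right)} = \frac{-93 + B}{-16 + n}$ ($O{\left(B,n \right)} = \frac{B - 93}{n - 16} = \frac{-93 + B}{-16 + n}$)
$\frac{-472954 + L{\left(30 \right)}}{O{\left(-586,-47 - 113 \right)} + M{\left(364,-82 \right)}} = \frac{-472954 + \left(198 - 60\right)}{\frac{-93 - 586}{-16 - 160} + \frac{1}{2} \left(-82\right) 364} = \frac{-472954 + \left(198 - 60\right)}{\frac{1}{-16 - 160} \left(-679\right) - 14924} = \frac{-472954 + 138}{\frac{1}{-176} \left(-679\right) - 14924} = - \frac{472816}{\left(- \frac{1}{176}\right) \left(-679\right) - 14924} = - \frac{472816}{\frac{679}{176} - 14924} = - \frac{472816}{- \frac{2625945}{176}} = \left(-472816\right) \left(- \frac{176}{2625945}\right) = \frac{83215616}{2625945}$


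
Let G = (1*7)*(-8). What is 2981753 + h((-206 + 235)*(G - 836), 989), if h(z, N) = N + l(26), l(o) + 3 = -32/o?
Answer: 38775591/13 ≈ 2.9827e+6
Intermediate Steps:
l(o) = -3 - 32/o
G = -56 (G = 7*(-8) = -56)
h(z, N) = -55/13 + N (h(z, N) = N + (-3 - 32/26) = N + (-3 - 32*1/26) = N + (-3 - 16/13) = N - 55/13 = -55/13 + N)
2981753 + h((-206 + 235)*(G - 836), 989) = 2981753 + (-55/13 + 989) = 2981753 + 12802/13 = 38775591/13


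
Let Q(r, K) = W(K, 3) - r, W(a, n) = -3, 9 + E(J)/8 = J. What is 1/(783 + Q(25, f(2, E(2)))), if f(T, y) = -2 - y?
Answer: 1/755 ≈ 0.0013245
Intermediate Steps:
E(J) = -72 + 8*J
Q(r, K) = -3 - r
1/(783 + Q(25, f(2, E(2)))) = 1/(783 + (-3 - 1*25)) = 1/(783 + (-3 - 25)) = 1/(783 - 28) = 1/755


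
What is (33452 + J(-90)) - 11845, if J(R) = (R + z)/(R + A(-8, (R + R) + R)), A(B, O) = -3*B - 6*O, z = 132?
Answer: 799460/37 ≈ 21607.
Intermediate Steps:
A(B, O) = -6*O - 3*B
J(R) = (132 + R)/(24 - 17*R) (J(R) = (R + 132)/(R + (-6*((R + R) + R) - 3*(-8))) = (132 + R)/(R + (-6*(2*R + R) + 24)) = (132 + R)/(R + (-18*R + 24)) = (132 + R)/(R + (24 - 18*R)) = (132 + R)/(24 - 17*R))
(33452 + J(-90)) - 11845 = (33452 + (132 - 90)/(24 - 17*(-90))) - 11845 = (33452 + 42/(24 + 1530)) - 11845 = (33452 + 42/1554) - 11845 = (33452 + (1/1554)*42) - 11845 = (33452 + 1/37) - 11845 = 1237725/37 - 11845 = 799460/37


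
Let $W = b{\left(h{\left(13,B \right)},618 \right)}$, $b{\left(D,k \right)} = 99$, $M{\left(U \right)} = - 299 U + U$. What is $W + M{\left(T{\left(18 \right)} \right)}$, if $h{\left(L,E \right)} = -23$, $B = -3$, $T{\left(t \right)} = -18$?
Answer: $5463$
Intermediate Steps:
$M{\left(U \right)} = - 298 U$
$W = 99$
$W + M{\left(T{\left(18 \right)} \right)} = 99 - -5364 = 99 + 5364 = 5463$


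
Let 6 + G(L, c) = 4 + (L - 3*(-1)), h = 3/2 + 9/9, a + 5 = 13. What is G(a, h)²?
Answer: 81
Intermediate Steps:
a = 8 (a = -5 + 13 = 8)
h = 5/2 (h = 3*(½) + 9*(⅑) = 3/2 + 1 = 5/2 ≈ 2.5000)
G(L, c) = 1 + L (G(L, c) = -6 + (4 + (L - 3*(-1))) = -6 + (4 + (L + 3)) = -6 + (4 + (3 + L)) = -6 + (7 + L) = 1 + L)
G(a, h)² = (1 + 8)² = 9² = 81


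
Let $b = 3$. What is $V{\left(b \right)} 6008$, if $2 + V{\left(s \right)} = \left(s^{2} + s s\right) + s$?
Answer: $114152$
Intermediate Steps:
$V{\left(s \right)} = -2 + s + 2 s^{2}$ ($V{\left(s \right)} = -2 + \left(\left(s^{2} + s s\right) + s\right) = -2 + \left(\left(s^{2} + s^{2}\right) + s\right) = -2 + \left(2 s^{2} + s\right) = -2 + \left(s + 2 s^{2}\right) = -2 + s + 2 s^{2}$)
$V{\left(b \right)} 6008 = \left(-2 + 3 + 2 \cdot 3^{2}\right) 6008 = \left(-2 + 3 + 2 \cdot 9\right) 6008 = \left(-2 + 3 + 18\right) 6008 = 19 \cdot 6008 = 114152$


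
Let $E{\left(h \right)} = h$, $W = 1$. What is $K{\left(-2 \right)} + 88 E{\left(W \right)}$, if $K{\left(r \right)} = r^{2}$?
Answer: $92$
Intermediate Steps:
$K{\left(-2 \right)} + 88 E{\left(W \right)} = \left(-2\right)^{2} + 88 \cdot 1 = 4 + 88 = 92$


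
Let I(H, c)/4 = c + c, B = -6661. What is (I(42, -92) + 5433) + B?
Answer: -1964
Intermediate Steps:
I(H, c) = 8*c (I(H, c) = 4*(c + c) = 4*(2*c) = 8*c)
(I(42, -92) + 5433) + B = (8*(-92) + 5433) - 6661 = (-736 + 5433) - 6661 = 4697 - 6661 = -1964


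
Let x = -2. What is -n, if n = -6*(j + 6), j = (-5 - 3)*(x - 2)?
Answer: 228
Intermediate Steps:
j = 32 (j = (-5 - 3)*(-2 - 2) = -8*(-4) = 32)
n = -228 (n = -6*(32 + 6) = -6*38 = -228)
-n = -1*(-228) = 228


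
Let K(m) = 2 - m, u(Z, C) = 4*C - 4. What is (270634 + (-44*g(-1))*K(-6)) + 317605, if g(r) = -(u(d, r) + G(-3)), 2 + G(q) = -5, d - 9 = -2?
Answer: 582959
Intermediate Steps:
d = 7 (d = 9 - 2 = 7)
u(Z, C) = -4 + 4*C
G(q) = -7 (G(q) = -2 - 5 = -7)
g(r) = 11 - 4*r (g(r) = -((-4 + 4*r) - 7) = -(-11 + 4*r) = 11 - 4*r)
(270634 + (-44*g(-1))*K(-6)) + 317605 = (270634 + (-44*(11 - 4*(-1)))*(2 - 1*(-6))) + 317605 = (270634 + (-44*(11 + 4))*(2 + 6)) + 317605 = (270634 - 44*15*8) + 317605 = (270634 - 660*8) + 317605 = (270634 - 5280) + 317605 = 265354 + 317605 = 582959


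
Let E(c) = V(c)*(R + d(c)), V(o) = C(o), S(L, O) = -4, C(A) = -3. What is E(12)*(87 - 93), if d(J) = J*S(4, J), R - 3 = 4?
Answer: -738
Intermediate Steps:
R = 7 (R = 3 + 4 = 7)
V(o) = -3
d(J) = -4*J (d(J) = J*(-4) = -4*J)
E(c) = -21 + 12*c (E(c) = -3*(7 - 4*c) = -21 + 12*c)
E(12)*(87 - 93) = (-21 + 12*12)*(87 - 93) = (-21 + 144)*(-6) = 123*(-6) = -738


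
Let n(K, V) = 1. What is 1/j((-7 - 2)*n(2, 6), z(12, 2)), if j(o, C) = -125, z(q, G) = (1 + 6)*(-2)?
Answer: -1/125 ≈ -0.0080000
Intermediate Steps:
z(q, G) = -14 (z(q, G) = 7*(-2) = -14)
1/j((-7 - 2)*n(2, 6), z(12, 2)) = 1/(-125) = -1/125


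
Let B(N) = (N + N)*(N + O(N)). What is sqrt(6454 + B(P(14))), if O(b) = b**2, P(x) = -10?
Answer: sqrt(4654) ≈ 68.220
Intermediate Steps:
B(N) = 2*N*(N + N**2) (B(N) = (N + N)*(N + N**2) = (2*N)*(N + N**2) = 2*N*(N + N**2))
sqrt(6454 + B(P(14))) = sqrt(6454 + 2*(-10)**2*(1 - 10)) = sqrt(6454 + 2*100*(-9)) = sqrt(6454 - 1800) = sqrt(4654)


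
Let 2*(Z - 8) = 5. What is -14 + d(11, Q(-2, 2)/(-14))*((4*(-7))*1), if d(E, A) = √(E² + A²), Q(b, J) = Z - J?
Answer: -14 - √95153 ≈ -322.47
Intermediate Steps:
Z = 21/2 (Z = 8 + (½)*5 = 8 + 5/2 = 21/2 ≈ 10.500)
Q(b, J) = 21/2 - J
d(E, A) = √(A² + E²)
-14 + d(11, Q(-2, 2)/(-14))*((4*(-7))*1) = -14 + √(((21/2 - 1*2)/(-14))² + 11²)*((4*(-7))*1) = -14 + √(((21/2 - 2)*(-1/14))² + 121)*(-28*1) = -14 + √(((17/2)*(-1/14))² + 121)*(-28) = -14 + √((-17/28)² + 121)*(-28) = -14 + √(289/784 + 121)*(-28) = -14 + √(95153/784)*(-28) = -14 + (√95153/28)*(-28) = -14 - √95153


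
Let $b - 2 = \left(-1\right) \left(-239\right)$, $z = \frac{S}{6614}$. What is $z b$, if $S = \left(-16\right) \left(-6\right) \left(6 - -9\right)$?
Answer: $\frac{173520}{3307} \approx 52.471$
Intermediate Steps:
$S = 1440$ ($S = 96 \left(6 + 9\right) = 96 \cdot 15 = 1440$)
$z = \frac{720}{3307}$ ($z = \frac{1440}{6614} = 1440 \cdot \frac{1}{6614} = \frac{720}{3307} \approx 0.21772$)
$b = 241$ ($b = 2 - -239 = 2 + 239 = 241$)
$z b = \frac{720}{3307} \cdot 241 = \frac{173520}{3307}$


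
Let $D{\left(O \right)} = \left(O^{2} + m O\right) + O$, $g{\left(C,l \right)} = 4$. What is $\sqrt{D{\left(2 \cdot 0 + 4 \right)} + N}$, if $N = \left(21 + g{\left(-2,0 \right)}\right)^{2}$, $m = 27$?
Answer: $\sqrt{753} \approx 27.441$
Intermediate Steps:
$N = 625$ ($N = \left(21 + 4\right)^{2} = 25^{2} = 625$)
$D{\left(O \right)} = O^{2} + 28 O$ ($D{\left(O \right)} = \left(O^{2} + 27 O\right) + O = O^{2} + 28 O$)
$\sqrt{D{\left(2 \cdot 0 + 4 \right)} + N} = \sqrt{\left(2 \cdot 0 + 4\right) \left(28 + \left(2 \cdot 0 + 4\right)\right) + 625} = \sqrt{\left(0 + 4\right) \left(28 + \left(0 + 4\right)\right) + 625} = \sqrt{4 \left(28 + 4\right) + 625} = \sqrt{4 \cdot 32 + 625} = \sqrt{128 + 625} = \sqrt{753}$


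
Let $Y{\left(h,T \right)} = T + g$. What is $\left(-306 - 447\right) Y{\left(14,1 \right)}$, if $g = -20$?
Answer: $14307$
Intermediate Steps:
$Y{\left(h,T \right)} = -20 + T$ ($Y{\left(h,T \right)} = T - 20 = -20 + T$)
$\left(-306 - 447\right) Y{\left(14,1 \right)} = \left(-306 - 447\right) \left(-20 + 1\right) = \left(-753\right) \left(-19\right) = 14307$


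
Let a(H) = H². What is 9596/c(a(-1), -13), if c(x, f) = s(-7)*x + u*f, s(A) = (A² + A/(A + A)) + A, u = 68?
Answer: -19192/1683 ≈ -11.403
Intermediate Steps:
s(A) = ½ + A + A² (s(A) = (A² + A/((2*A))) + A = (A² + (1/(2*A))*A) + A = (A² + ½) + A = (½ + A²) + A = ½ + A + A²)
c(x, f) = 68*f + 85*x/2 (c(x, f) = (½ - 7 + (-7)²)*x + 68*f = (½ - 7 + 49)*x + 68*f = 85*x/2 + 68*f = 68*f + 85*x/2)
9596/c(a(-1), -13) = 9596/(68*(-13) + (85/2)*(-1)²) = 9596/(-884 + (85/2)*1) = 9596/(-884 + 85/2) = 9596/(-1683/2) = 9596*(-2/1683) = -19192/1683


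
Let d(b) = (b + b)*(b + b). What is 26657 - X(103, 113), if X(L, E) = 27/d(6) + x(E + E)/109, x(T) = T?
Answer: 46485865/1744 ≈ 26655.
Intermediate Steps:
d(b) = 4*b² (d(b) = (2*b)*(2*b) = 4*b²)
X(L, E) = 3/16 + 2*E/109 (X(L, E) = 27/((4*6²)) + (E + E)/109 = 27/((4*36)) + (2*E)*(1/109) = 27/144 + 2*E/109 = 27*(1/144) + 2*E/109 = 3/16 + 2*E/109)
26657 - X(103, 113) = 26657 - (3/16 + (2/109)*113) = 26657 - (3/16 + 226/109) = 26657 - 1*3943/1744 = 26657 - 3943/1744 = 46485865/1744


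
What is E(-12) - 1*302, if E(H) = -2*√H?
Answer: -302 - 4*I*√3 ≈ -302.0 - 6.9282*I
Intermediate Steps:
E(-12) - 1*302 = -4*I*√3 - 1*302 = -4*I*√3 - 302 = -302 - 4*I*√3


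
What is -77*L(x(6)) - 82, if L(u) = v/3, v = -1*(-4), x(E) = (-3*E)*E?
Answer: -554/3 ≈ -184.67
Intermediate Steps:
x(E) = -3*E²
v = 4
L(u) = 4/3
-77*L(x(6)) - 82 = -77*4/3 - 82 = -308/3 - 82 = -554/3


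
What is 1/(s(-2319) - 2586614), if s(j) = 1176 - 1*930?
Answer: -1/2586368 ≈ -3.8664e-7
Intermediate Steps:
s(j) = 246 (s(j) = 1176 - 930 = 246)
1/(s(-2319) - 2586614) = 1/(246 - 2586614) = 1/(-2586368) = -1/2586368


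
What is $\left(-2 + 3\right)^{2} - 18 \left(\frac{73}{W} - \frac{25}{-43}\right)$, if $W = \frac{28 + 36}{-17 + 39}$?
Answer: $- \frac{317273}{688} \approx -461.15$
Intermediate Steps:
$W = \frac{32}{11}$ ($W = \frac{64}{22} = 64 \cdot \frac{1}{22} = \frac{32}{11} \approx 2.9091$)
$\left(-2 + 3\right)^{2} - 18 \left(\frac{73}{W} - \frac{25}{-43}\right) = \left(-2 + 3\right)^{2} - 18 \left(\frac{73}{\frac{32}{11}} - \frac{25}{-43}\right) = 1^{2} - 18 \left(73 \cdot \frac{11}{32} - - \frac{25}{43}\right) = 1 - 18 \left(\frac{803}{32} + \frac{25}{43}\right) = 1 - \frac{317961}{688} = - \frac{317273}{688}$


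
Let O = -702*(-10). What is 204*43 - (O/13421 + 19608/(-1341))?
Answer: 52709450080/5999187 ≈ 8786.1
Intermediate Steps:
O = 7020
204*43 - (O/13421 + 19608/(-1341)) = 204*43 - (7020/13421 + 19608/(-1341)) = 8772 - (7020*(1/13421) + 19608*(-1/1341)) = 8772 - (7020/13421 - 6536/447) = 8772 - 1*(-84581716/5999187) = 8772 + 84581716/5999187 = 52709450080/5999187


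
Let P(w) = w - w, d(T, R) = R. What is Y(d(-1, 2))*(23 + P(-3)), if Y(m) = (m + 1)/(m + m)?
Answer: 69/4 ≈ 17.250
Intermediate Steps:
P(w) = 0
Y(m) = (1 + m)/(2*m) (Y(m) = (1 + m)/((2*m)) = (1 + m)*(1/(2*m)) = (1 + m)/(2*m))
Y(d(-1, 2))*(23 + P(-3)) = ((1/2)*(1 + 2)/2)*(23 + 0) = ((1/2)*(1/2)*3)*23 = (3/4)*23 = 69/4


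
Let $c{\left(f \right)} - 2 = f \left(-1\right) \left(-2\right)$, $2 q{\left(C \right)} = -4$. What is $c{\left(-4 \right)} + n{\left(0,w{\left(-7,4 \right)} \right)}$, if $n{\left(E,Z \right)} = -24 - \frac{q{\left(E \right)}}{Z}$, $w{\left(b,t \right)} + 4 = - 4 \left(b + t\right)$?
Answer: $- \frac{119}{4} \approx -29.75$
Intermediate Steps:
$w{\left(b,t \right)} = -4 - 4 b - 4 t$ ($w{\left(b,t \right)} = -4 - 4 \left(b + t\right) = -4 - \left(4 b + 4 t\right) = -4 - 4 b - 4 t$)
$q{\left(C \right)} = -2$ ($q{\left(C \right)} = \frac{1}{2} \left(-4\right) = -2$)
$c{\left(f \right)} = 2 + 2 f$ ($c{\left(f \right)} = 2 + f \left(-1\right) \left(-2\right) = 2 + - f \left(-2\right) = 2 + 2 f$)
$n{\left(E,Z \right)} = -24 + \frac{2}{Z}$ ($n{\left(E,Z \right)} = -24 - - \frac{2}{Z} = -24 + \frac{2}{Z}$)
$c{\left(-4 \right)} + n{\left(0,w{\left(-7,4 \right)} \right)} = \left(2 + 2 \left(-4\right)\right) - \left(24 - \frac{2}{-4 - -28 - 16}\right) = \left(2 - 8\right) - \left(24 - \frac{2}{-4 + 28 - 16}\right) = -6 - \left(24 - \frac{2}{8}\right) = -6 + \left(-24 + 2 \cdot \frac{1}{8}\right) = -6 + \left(-24 + \frac{1}{4}\right) = -6 - \frac{95}{4} = - \frac{119}{4}$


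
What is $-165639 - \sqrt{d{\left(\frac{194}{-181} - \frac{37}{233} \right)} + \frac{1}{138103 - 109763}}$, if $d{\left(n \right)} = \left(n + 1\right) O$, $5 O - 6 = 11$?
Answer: $-165639 - \frac{i \sqrt{280006320445964515}}{597591410} \approx -1.6564 \cdot 10^{5} - 0.88548 i$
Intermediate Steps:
$O = \frac{17}{5}$ ($O = \frac{6}{5} + \frac{1}{5} \cdot 11 = \frac{6}{5} + \frac{11}{5} = \frac{17}{5} \approx 3.4$)
$d{\left(n \right)} = \frac{17}{5} + \frac{17 n}{5}$ ($d{\left(n \right)} = \left(n + 1\right) \frac{17}{5} = \left(1 + n\right) \frac{17}{5} = \frac{17}{5} + \frac{17 n}{5}$)
$-165639 - \sqrt{d{\left(\frac{194}{-181} - \frac{37}{233} \right)} + \frac{1}{138103 - 109763}} = -165639 - \sqrt{\left(\frac{17}{5} + \frac{17 \left(\frac{194}{-181} - \frac{37}{233}\right)}{5}\right) + \frac{1}{138103 - 109763}} = -165639 - \sqrt{\left(\frac{17}{5} + \frac{17 \left(194 \left(- \frac{1}{181}\right) - \frac{37}{233}\right)}{5}\right) + \frac{1}{28340}} = -165639 - \sqrt{\left(\frac{17}{5} + \frac{17 \left(- \frac{194}{181} - \frac{37}{233}\right)}{5}\right) + \frac{1}{28340}} = -165639 - \sqrt{\left(\frac{17}{5} + \frac{17}{5} \left(- \frac{51899}{42173}\right)\right) + \frac{1}{28340}} = -165639 - \sqrt{\left(\frac{17}{5} - \frac{882283}{210865}\right) + \frac{1}{28340}} = -165639 - \sqrt{- \frac{165342}{210865} + \frac{1}{28340}} = -165639 - \sqrt{- \frac{937116283}{1195182820}} = -165639 - \frac{i \sqrt{280006320445964515}}{597591410}$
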